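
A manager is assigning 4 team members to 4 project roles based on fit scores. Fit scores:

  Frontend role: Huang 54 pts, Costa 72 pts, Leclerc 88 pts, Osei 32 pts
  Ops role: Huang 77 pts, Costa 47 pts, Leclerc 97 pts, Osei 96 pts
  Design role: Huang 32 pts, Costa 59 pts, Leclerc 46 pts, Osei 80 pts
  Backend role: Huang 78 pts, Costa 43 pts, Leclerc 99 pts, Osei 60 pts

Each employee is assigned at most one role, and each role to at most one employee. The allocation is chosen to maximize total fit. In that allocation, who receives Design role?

Optimal: Huang→Ops role (77 pts), Costa→Frontend role (72 pts), Leclerc→Backend role (99 pts), Osei→Design role (80 pts) — total 77+72+99+80 = 328 pts.
Row-greedy (each employee in turn takes its best remaining role) gives 327 pts, worse by 1.
Swapping Costa↔Huang (Costa→Ops role 47 pts, Huang→Frontend role 54 pts) loses 48.
Osei's own top role is Ops role (96 pts), but forcing Osei→Ops role and reassigning the rest optimally gives only 321 pts — worse by 7.

Osei receives Design role.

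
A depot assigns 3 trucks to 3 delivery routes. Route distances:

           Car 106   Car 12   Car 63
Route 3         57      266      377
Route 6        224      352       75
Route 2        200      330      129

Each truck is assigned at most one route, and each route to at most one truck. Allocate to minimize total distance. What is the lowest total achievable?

Optimal: Car 106→Route 3 (57 km), Car 12→Route 2 (330 km), Car 63→Route 6 (75 km) — total 57+330+75 = 462 km.
Next-best assignment: Car 106→Route 3, Car 12→Route 6, Car 63→Route 2 = 538 km.

Minimum total: 462 km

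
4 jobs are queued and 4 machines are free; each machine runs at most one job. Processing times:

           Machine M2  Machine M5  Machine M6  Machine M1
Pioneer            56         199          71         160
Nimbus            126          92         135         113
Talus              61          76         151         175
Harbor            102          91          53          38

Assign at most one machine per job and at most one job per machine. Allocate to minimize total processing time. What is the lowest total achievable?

Optimal: Pioneer→Machine M6 (71 min), Nimbus→Machine M5 (92 min), Talus→Machine M2 (61 min), Harbor→Machine M1 (38 min) — total 71+92+61+38 = 262 min.
Row-greedy (each job in turn takes its cheapest remaining machine) gives 337 min, worse by 75.
Swapping Harbor↔Nimbus (Harbor→Machine M5 91 min, Nimbus→Machine M1 113 min) adds 74.

Min total: 262 min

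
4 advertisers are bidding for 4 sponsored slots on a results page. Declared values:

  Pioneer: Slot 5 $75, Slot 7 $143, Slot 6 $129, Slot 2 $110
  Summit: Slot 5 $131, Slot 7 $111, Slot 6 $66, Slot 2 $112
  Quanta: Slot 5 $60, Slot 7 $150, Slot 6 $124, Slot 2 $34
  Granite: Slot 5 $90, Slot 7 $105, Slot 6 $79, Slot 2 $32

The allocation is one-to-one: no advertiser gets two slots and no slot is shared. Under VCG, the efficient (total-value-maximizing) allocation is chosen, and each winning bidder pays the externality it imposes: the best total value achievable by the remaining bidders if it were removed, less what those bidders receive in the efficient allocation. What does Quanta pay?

Quanta pays $34.

Efficient allocation: Pioneer→Slot 6 ($129), Summit→Slot 2 ($112), Quanta→Slot 7 ($150), Granite→Slot 5 ($90); total welfare W = $481.
Quanta receives Slot 7 at value $150, so the others get W − 150 = $331.
Without Quanta: best allocation of the remaining 3 bidders over all 4 slots is Pioneer→Slot 6 ($129), Summit→Slot 5 ($131), Granite→Slot 7 ($105), total $365.
VCG payment = (others' best without Quanta) − (others' welfare with Quanta) = 365 − 331 = $34.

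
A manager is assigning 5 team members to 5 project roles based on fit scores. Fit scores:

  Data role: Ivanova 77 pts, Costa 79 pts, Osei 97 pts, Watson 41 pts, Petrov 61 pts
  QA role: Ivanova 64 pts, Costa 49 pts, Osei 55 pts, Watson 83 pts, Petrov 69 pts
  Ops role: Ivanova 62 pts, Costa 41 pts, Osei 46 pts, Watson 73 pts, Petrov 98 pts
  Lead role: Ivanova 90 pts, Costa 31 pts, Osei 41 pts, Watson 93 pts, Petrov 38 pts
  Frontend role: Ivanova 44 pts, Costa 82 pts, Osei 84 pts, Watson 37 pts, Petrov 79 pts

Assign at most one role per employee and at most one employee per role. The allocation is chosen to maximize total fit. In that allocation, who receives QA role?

Watson receives QA role.

Optimal: Ivanova→Lead role (90 pts), Costa→Frontend role (82 pts), Osei→Data role (97 pts), Watson→QA role (83 pts), Petrov→Ops role (98 pts) — total 90+82+97+83+98 = 450 pts.
Max-entry greedy (repeatedly take the single best remaining cell) gives 434 pts, worse by 16.
Next-best assignment: Ivanova→QA role, Costa→Frontend role, Osei→Data role, Watson→Lead role, Petrov→Ops role = 434 pts.
No other one-to-one assignment exceeds 450 pts.
Watson's own top role is Lead role (93 pts), but forcing Watson→Lead role and reassigning the rest optimally gives only 434 pts — worse by 16.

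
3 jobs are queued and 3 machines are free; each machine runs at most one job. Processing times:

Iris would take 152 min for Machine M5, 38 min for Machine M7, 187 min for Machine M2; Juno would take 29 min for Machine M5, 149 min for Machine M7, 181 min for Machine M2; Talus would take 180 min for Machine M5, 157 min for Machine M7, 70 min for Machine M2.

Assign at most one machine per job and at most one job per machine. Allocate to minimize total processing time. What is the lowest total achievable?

Optimal: Iris→Machine M7 (38 min), Juno→Machine M5 (29 min), Talus→Machine M2 (70 min) — total 38+29+70 = 137 min.
Next-best assignment: Iris→Machine M5, Juno→Machine M7, Talus→Machine M2 = 371 min.
Swapping Iris↔Talus (Iris→Machine M2 187 min, Talus→Machine M7 157 min) adds 236.
Every other assignment is strictly worse.

Minimum total: 137 min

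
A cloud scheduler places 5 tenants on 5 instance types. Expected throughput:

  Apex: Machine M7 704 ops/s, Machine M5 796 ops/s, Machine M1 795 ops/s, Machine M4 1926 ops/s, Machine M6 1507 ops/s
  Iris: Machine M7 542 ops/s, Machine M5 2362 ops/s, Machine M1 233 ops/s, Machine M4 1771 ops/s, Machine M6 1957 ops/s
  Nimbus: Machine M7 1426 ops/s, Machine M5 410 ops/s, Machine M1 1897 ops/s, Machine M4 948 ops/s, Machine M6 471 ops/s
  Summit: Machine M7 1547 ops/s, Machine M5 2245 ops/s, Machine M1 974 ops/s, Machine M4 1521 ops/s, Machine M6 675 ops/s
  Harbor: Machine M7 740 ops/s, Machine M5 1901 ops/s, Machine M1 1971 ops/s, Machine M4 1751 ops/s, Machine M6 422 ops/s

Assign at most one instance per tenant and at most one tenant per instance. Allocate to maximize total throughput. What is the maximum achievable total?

Optimal: Apex→Machine M4 (1926 ops/s), Iris→Machine M6 (1957 ops/s), Nimbus→Machine M7 (1426 ops/s), Summit→Machine M5 (2245 ops/s), Harbor→Machine M1 (1971 ops/s) — total 1926+1957+1426+2245+1971 = 9525 ops/s.
Column-greedy (each instance in turn goes to its best remaining tenant) gives 8277 ops/s, worse by 1248.
Next-best assignment: Apex→Machine M4, Iris→Machine M6, Nimbus→Machine M1, Summit→Machine M7, Harbor→Machine M5 = 9228 ops/s.

Max total: 9525 ops/s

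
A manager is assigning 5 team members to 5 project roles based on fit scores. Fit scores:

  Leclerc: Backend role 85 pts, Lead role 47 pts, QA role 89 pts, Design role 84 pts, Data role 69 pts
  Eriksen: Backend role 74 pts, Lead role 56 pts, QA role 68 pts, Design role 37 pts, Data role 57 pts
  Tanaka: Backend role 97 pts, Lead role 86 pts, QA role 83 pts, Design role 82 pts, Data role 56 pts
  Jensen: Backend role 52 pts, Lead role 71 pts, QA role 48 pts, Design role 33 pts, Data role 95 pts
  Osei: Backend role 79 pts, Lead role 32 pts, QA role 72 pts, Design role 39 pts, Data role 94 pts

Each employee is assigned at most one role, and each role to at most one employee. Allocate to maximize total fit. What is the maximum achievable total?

Optimal: Leclerc→Design role (84 pts), Eriksen→QA role (68 pts), Tanaka→Backend role (97 pts), Jensen→Lead role (71 pts), Osei→Data role (94 pts) — total 84+68+97+71+94 = 414 pts.
Max-entry greedy (repeatedly take the single best remaining cell) gives 376 pts, worse by 38.
Next-best assignment: Leclerc→Design role, Eriksen→QA role, Tanaka→Lead role, Jensen→Data role, Osei→Backend role = 412 pts.
Swapping Osei↔Leclerc (Osei→Design role 39 pts, Leclerc→Data role 69 pts) loses 70.

Maximum total: 414 pts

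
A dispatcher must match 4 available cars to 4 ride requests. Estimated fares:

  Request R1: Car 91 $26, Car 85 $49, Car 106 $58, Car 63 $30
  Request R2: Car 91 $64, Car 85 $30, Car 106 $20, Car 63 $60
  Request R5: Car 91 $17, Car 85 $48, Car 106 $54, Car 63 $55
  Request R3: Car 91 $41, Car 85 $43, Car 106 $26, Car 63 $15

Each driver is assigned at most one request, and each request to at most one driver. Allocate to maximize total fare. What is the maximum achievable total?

Maximum total: $220

This is the linear assignment problem.
Optimal: Car 91→Request R2 ($64), Car 85→Request R3 ($43), Car 106→Request R1 ($58), Car 63→Request R5 ($55) — total 64+43+58+55 = $220.
Row-greedy (each driver in turn takes its best remaining request) gives $182, worse by 38.
Next-best assignment: Car 91→Request R3, Car 85→Request R5, Car 106→Request R1, Car 63→Request R2 = $207.
Swapping Car 106↔Car 85 (Car 106→Request R3 $26, Car 85→Request R1 $49) loses 26.
Every other assignment is strictly worse.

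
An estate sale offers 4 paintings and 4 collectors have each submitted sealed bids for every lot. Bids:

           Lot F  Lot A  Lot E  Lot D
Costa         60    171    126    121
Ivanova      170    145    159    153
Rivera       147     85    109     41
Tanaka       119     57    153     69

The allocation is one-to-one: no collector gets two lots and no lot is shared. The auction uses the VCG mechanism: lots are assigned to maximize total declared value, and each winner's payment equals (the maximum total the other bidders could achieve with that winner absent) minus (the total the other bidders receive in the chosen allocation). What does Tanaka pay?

Tanaka pays $6.

Efficient allocation: Costa→Lot A ($171), Ivanova→Lot D ($153), Rivera→Lot F ($147), Tanaka→Lot E ($153); total welfare W = $624.
Tanaka receives Lot E at value $153, so the others get W − 153 = $471.
Without Tanaka: best allocation of the remaining 3 bidders over all 4 lots is Costa→Lot A ($171), Ivanova→Lot E ($159), Rivera→Lot F ($147), total $477.
VCG payment = (others' best without Tanaka) − (others' welfare with Tanaka) = 477 − 471 = $6.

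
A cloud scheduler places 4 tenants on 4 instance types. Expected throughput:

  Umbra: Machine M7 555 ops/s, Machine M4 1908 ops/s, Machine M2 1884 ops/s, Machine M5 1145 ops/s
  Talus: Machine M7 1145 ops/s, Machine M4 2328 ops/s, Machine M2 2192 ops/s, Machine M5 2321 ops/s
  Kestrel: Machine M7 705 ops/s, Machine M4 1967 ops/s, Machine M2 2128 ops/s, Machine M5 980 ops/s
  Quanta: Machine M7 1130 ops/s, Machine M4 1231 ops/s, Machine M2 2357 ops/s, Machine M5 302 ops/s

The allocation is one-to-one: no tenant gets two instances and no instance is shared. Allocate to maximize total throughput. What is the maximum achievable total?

Optimal: Umbra→Machine M4 (1908 ops/s), Talus→Machine M5 (2321 ops/s), Kestrel→Machine M2 (2128 ops/s), Quanta→Machine M7 (1130 ops/s) — total 1908+2321+2128+1130 = 7487 ops/s.
Swapping Umbra↔Quanta (Umbra→Machine M7 555 ops/s, Quanta→Machine M4 1231 ops/s) loses 1252.
Checked against all permutations: 7487 ops/s is optimal.

Maximum total: 7487 ops/s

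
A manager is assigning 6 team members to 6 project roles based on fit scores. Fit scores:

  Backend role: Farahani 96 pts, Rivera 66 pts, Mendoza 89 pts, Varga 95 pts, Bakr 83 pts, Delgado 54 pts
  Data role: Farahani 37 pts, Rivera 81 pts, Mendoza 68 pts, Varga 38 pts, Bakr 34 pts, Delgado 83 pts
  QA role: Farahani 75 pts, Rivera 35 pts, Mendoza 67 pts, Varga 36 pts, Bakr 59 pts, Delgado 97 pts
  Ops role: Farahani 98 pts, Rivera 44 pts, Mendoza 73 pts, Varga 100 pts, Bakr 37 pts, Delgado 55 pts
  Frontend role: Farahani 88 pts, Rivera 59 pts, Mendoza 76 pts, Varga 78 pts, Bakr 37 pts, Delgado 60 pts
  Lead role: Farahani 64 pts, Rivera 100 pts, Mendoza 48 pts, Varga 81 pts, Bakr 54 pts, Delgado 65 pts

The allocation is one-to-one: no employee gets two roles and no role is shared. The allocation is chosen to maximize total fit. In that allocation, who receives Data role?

Mendoza receives Data role.

Optimal: Farahani→Frontend role (88 pts), Rivera→Lead role (100 pts), Mendoza→Data role (68 pts), Varga→Ops role (100 pts), Bakr→Backend role (83 pts), Delgado→QA role (97 pts) — total 88+100+68+100+83+97 = 536 pts.
Row-greedy (each employee in turn takes its best remaining role) gives 507 pts, worse by 29.
Every other assignment is strictly worse.
Mendoza's own top role is Backend role (89 pts), but forcing Mendoza→Backend role and reassigning the rest optimally gives only 519 pts — worse by 17.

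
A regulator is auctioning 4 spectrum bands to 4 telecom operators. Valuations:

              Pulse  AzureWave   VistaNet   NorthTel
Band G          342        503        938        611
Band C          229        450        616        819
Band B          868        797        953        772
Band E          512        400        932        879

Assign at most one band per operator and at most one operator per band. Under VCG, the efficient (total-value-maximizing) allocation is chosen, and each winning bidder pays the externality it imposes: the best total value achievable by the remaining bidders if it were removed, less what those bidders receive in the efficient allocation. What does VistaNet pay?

Efficient allocation: Pulse→Band B ($868M), AzureWave→Band C ($450M), VistaNet→Band G ($938M), NorthTel→Band E ($879M); total welfare W = $3135M.
VistaNet receives Band G at value $938M, so the others get W − 938 = $2197M.
Without VistaNet: best allocation of the remaining 3 bidders over all 4 bands is Pulse→Band B ($868M), AzureWave→Band G ($503M), NorthTel→Band E ($879M), total $2250M.
VCG payment = (others' best without VistaNet) − (others' welfare with VistaNet) = 2250 − 2197 = $53M.

VistaNet pays $53M.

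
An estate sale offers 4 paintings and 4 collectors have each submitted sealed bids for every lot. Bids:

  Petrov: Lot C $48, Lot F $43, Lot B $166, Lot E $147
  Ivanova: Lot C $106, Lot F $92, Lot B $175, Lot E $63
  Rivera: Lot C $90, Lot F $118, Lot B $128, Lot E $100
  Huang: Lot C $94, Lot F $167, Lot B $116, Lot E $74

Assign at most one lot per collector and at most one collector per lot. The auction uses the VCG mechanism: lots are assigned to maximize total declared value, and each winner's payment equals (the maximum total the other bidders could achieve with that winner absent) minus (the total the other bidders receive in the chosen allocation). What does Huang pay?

Huang pays $28.

Efficient allocation: Petrov→Lot E ($147), Ivanova→Lot B ($175), Rivera→Lot C ($90), Huang→Lot F ($167); total welfare W = $579.
Huang receives Lot F at value $167, so the others get W − 167 = $412.
Without Huang: best allocation of the remaining 3 bidders over all 4 lots is Petrov→Lot E ($147), Ivanova→Lot B ($175), Rivera→Lot F ($118), total $440.
VCG payment = (others' best without Huang) − (others' welfare with Huang) = 440 − 412 = $28.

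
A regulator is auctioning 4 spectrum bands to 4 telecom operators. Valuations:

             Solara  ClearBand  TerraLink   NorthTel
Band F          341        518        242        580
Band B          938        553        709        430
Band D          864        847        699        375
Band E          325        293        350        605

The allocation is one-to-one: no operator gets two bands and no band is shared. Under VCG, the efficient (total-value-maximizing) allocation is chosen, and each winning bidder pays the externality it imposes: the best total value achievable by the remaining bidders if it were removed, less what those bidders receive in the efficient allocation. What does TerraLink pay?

TerraLink pays $329M.

Efficient allocation: Solara→Band B ($938M), ClearBand→Band F ($518M), TerraLink→Band D ($699M), NorthTel→Band E ($605M); total welfare W = $2760M.
TerraLink receives Band D at value $699M, so the others get W − 699 = $2061M.
Without TerraLink: best allocation of the remaining 3 bidders over all 4 bands is Solara→Band B ($938M), ClearBand→Band D ($847M), NorthTel→Band E ($605M), total $2390M.
VCG payment = (others' best without TerraLink) − (others' welfare with TerraLink) = 2390 − 2061 = $329M.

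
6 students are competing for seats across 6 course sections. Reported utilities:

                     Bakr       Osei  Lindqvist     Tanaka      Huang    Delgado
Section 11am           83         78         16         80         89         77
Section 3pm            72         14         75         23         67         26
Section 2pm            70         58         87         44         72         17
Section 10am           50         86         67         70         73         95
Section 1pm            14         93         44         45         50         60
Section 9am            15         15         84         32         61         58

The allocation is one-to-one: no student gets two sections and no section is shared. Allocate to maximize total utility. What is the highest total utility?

Maximum total: 496 points

Optimal: Bakr→Section 3pm (72 points), Osei→Section 1pm (93 points), Lindqvist→Section 9am (84 points), Tanaka→Section 11am (80 points), Huang→Section 2pm (72 points), Delgado→Section 10am (95 points) — total 72+93+84+80+72+95 = 496 points.
Column-greedy (each section in turn goes to its best remaining student) gives 454 points, worse by 42.
Swapping Tanaka↔Lindqvist (Tanaka→Section 9am 32 points, Lindqvist→Section 11am 16 points) loses 116.
Checked against all permutations: 496 points is optimal.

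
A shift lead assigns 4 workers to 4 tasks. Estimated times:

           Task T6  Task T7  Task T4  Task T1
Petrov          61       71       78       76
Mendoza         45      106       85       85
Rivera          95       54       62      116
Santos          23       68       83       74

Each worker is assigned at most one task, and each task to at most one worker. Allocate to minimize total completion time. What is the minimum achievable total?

This is the linear assignment problem.
Optimal: Petrov→Task T1 (76 min), Mendoza→Task T4 (85 min), Rivera→Task T7 (54 min), Santos→Task T6 (23 min) — total 76+85+54+23 = 238 min.
Row-greedy (each worker in turn takes its cheapest remaining task) gives 274 min, worse by 36.
Checked against all permutations: 238 min is optimal.

Min total: 238 min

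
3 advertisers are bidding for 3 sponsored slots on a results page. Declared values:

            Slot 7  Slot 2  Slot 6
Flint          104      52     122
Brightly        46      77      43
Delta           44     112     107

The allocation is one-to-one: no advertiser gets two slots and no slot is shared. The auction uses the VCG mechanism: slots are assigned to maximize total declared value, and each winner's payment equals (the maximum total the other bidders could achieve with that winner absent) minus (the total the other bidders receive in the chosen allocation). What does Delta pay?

Delta pays $18.

Efficient allocation: Flint→Slot 7 ($104), Brightly→Slot 2 ($77), Delta→Slot 6 ($107); total welfare W = $288.
Delta receives Slot 6 at value $107, so the others get W − 107 = $181.
Without Delta: best allocation of the remaining 2 bidders over all 3 slots is Flint→Slot 6 ($122), Brightly→Slot 2 ($77), total $199.
VCG payment = (others' best without Delta) − (others' welfare with Delta) = 199 − 181 = $18.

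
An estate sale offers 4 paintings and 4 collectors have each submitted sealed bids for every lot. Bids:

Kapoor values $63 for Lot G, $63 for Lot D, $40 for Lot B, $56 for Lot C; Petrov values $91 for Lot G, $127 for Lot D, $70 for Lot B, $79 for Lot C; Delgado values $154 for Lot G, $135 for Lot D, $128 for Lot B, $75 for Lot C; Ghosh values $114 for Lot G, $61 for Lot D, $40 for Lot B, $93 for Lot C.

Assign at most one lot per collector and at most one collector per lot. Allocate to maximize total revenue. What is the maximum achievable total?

This is a one-to-one assignment (maximum-weight bipartite matching).
Optimal: Kapoor→Lot C ($56), Petrov→Lot D ($127), Delgado→Lot B ($128), Ghosh→Lot G ($114) — total 56+127+128+114 = $425.
Max-entry greedy (repeatedly take the single best remaining cell) gives $414, worse by 11.
Next-best assignment: Kapoor→Lot B, Petrov→Lot D, Delgado→Lot G, Ghosh→Lot C = $414.
Every other assignment is strictly worse.

Maximum total: $425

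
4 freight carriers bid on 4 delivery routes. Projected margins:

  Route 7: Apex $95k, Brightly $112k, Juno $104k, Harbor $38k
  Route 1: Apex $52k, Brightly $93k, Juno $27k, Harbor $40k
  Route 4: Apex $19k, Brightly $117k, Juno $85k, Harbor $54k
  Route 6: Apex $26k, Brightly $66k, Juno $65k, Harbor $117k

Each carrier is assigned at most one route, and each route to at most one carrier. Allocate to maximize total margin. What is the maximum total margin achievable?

Maximum total: $390k

Optimal: Apex→Route 7 ($95k), Brightly→Route 1 ($93k), Juno→Route 4 ($85k), Harbor→Route 6 ($117k) — total 95+93+85+117 = $390k.
Swapping Brightly↔Apex (Brightly→Route 7 $112k, Apex→Route 1 $52k) loses 24.
Checked against all permutations: $390k is optimal.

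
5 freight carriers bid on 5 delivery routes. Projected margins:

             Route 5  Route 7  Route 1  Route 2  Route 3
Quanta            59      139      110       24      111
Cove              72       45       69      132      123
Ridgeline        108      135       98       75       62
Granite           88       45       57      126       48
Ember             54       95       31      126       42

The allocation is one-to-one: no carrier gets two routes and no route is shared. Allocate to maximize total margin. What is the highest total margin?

Max total: $582k

Optimal: Quanta→Route 1 ($110k), Cove→Route 3 ($123k), Ridgeline→Route 7 ($135k), Granite→Route 5 ($88k), Ember→Route 2 ($126k) — total 110+123+135+88+126 = $582k.
Column-greedy (each route in turn goes to its best remaining carrier) gives $484k, worse by 98.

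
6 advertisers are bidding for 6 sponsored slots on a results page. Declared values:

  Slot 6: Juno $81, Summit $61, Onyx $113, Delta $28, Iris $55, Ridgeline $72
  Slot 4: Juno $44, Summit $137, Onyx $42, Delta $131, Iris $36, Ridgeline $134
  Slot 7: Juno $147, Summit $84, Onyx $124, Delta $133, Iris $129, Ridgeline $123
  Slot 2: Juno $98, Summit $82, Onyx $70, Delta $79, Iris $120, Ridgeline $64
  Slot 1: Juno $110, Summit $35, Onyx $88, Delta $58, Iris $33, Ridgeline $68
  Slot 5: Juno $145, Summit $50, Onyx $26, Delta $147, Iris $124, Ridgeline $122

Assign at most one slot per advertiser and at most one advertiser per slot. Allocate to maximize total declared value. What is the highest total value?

Optimal: Juno→Slot 1 ($110), Summit→Slot 4 ($137), Onyx→Slot 6 ($113), Delta→Slot 5 ($147), Iris→Slot 2 ($120), Ridgeline→Slot 7 ($123) — total 110+137+113+147+120+123 = $750.
Column-greedy (each slot in turn goes to its best remaining advertiser) gives $732, worse by 18.

Max total: $750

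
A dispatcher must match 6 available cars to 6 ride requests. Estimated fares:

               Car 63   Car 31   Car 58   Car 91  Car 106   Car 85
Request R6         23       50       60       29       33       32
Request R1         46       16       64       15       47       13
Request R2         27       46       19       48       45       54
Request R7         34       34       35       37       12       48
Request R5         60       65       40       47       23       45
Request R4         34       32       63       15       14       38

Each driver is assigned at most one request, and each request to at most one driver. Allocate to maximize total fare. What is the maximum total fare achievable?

Optimal: Car 63→Request R5 ($60), Car 31→Request R6 ($50), Car 58→Request R4 ($63), Car 91→Request R2 ($48), Car 106→Request R1 ($47), Car 85→Request R7 ($48) — total 60+50+63+48+47+48 = $316.
Column-greedy (each request in turn goes to its best remaining driver) gives $297, worse by 19.
Next-best assignment: Car 63→Request R5, Car 31→Request R6, Car 58→Request R4, Car 91→Request R7, Car 106→Request R1, Car 85→Request R2 = $311.

Max total: $316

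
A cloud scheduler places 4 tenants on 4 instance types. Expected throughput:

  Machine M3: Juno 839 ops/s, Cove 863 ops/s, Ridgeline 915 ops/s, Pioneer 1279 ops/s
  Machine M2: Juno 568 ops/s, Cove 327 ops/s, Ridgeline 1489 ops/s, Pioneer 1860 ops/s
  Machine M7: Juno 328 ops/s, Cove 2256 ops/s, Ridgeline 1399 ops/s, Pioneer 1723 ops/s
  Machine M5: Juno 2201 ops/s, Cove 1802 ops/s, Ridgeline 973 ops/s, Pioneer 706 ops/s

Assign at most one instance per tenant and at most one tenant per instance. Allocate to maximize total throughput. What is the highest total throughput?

Maximum total: 7232 ops/s

Optimal: Juno→Machine M5 (2201 ops/s), Cove→Machine M7 (2256 ops/s), Ridgeline→Machine M3 (915 ops/s), Pioneer→Machine M2 (1860 ops/s) — total 2201+2256+915+1860 = 7232 ops/s.
Column-greedy (each instance in turn goes to its best remaining tenant) gives 7225 ops/s, worse by 7.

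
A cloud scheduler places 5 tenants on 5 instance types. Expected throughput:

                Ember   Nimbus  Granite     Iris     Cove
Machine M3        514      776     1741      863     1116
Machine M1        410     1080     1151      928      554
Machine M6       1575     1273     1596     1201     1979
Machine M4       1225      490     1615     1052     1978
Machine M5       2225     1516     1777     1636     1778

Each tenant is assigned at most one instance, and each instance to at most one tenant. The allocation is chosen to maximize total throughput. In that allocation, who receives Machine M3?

Granite receives Machine M3.

Optimal: Ember→Machine M5 (2225 ops/s), Nimbus→Machine M1 (1080 ops/s), Granite→Machine M3 (1741 ops/s), Iris→Machine M6 (1201 ops/s), Cove→Machine M4 (1978 ops/s) — total 2225+1080+1741+1201+1978 = 8225 ops/s.
Column-greedy (each instance in turn goes to its best remaining tenant) gives 7661 ops/s, worse by 564.
Next-best assignment: Ember→Machine M5, Nimbus→Machine M6, Granite→Machine M3, Iris→Machine M1, Cove→Machine M4 = 8145 ops/s.
Checked against all permutations: 8225 ops/s is optimal.
Granite's own top instance is Machine M5 (1777 ops/s), but forcing Granite→Machine M5 and reassigning the rest optimally gives only 7273 ops/s — worse by 952.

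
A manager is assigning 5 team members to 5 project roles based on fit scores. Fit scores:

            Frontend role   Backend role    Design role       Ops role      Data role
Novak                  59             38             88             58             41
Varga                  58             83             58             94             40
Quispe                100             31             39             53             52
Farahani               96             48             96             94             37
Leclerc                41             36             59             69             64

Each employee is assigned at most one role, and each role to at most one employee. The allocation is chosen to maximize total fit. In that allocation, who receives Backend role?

Varga receives Backend role.

Optimal: Novak→Design role (88 pts), Varga→Backend role (83 pts), Quispe→Frontend role (100 pts), Farahani→Ops role (94 pts), Leclerc→Data role (64 pts) — total 88+83+100+94+64 = 429 pts.
Max-entry greedy (repeatedly take the single best remaining cell) gives 392 pts, worse by 37.
Next-best assignment: Novak→Ops role, Varga→Backend role, Quispe→Frontend role, Farahani→Design role, Leclerc→Data role = 401 pts.
Swapping Farahani↔Novak (Farahani→Design role 96 pts, Novak→Ops role 58 pts) loses 28.
Varga's own top role is Ops role (94 pts), but forcing Varga→Ops role and reassigning the rest optimally gives only 394 pts — worse by 35.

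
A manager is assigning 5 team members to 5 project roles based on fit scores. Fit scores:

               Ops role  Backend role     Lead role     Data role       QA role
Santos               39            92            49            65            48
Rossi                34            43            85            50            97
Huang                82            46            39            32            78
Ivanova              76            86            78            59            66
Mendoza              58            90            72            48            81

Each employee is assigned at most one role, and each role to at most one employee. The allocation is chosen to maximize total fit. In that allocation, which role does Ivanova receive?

Optimal: Santos→Data role (65 pts), Rossi→QA role (97 pts), Huang→Ops role (82 pts), Ivanova→Lead role (78 pts), Mendoza→Backend role (90 pts) — total 65+97+82+78+90 = 412 pts.
Row-greedy (each employee in turn takes its best remaining role) gives 397 pts, worse by 15.
Next-best assignment: Santos→Backend role, Rossi→QA role, Huang→Ops role, Ivanova→Data role, Mendoza→Lead role = 402 pts.
Every other assignment is strictly worse.
Ivanova's own top role is Backend role (86 pts), but forcing Ivanova→Backend role and reassigning the rest optimally gives only 402 pts — worse by 10.

Ivanova receives Lead role.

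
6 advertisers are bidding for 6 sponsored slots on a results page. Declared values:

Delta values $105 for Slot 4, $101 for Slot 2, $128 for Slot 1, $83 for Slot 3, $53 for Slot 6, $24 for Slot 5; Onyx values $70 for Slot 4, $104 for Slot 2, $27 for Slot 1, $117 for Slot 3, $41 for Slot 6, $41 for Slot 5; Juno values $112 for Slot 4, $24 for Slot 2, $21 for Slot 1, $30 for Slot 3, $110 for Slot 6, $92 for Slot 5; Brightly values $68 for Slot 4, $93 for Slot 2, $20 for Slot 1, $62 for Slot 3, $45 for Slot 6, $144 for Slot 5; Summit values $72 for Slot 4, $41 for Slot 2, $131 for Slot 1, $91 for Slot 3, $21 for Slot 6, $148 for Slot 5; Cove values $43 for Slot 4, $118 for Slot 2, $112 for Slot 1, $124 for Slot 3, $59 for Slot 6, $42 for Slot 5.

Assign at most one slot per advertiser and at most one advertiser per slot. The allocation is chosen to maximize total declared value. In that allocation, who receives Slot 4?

This is the linear assignment problem.
Optimal: Delta→Slot 4 ($105), Onyx→Slot 3 ($117), Juno→Slot 6 ($110), Brightly→Slot 5 ($144), Summit→Slot 1 ($131), Cove→Slot 2 ($118) — total 105+117+110+144+131+118 = $725.
Row-greedy (each advertiser in turn takes its best remaining slot) gives $601, worse by 124.
Delta's own top slot is Slot 1 ($128), but forcing Delta→Slot 1 and reassigning the rest optimally gives only $689 — worse by 36.

Delta receives Slot 4.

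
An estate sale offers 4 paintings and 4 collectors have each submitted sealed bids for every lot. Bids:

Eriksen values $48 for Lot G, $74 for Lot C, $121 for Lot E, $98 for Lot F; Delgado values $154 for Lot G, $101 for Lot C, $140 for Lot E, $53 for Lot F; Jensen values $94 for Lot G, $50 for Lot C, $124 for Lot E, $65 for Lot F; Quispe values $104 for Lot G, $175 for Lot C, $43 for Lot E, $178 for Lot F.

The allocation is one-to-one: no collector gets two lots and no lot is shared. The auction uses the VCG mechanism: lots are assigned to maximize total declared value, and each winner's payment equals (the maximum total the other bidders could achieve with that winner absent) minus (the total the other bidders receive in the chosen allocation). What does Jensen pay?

Efficient allocation: Eriksen→Lot F ($98), Delgado→Lot G ($154), Jensen→Lot E ($124), Quispe→Lot C ($175); total welfare W = $551.
Jensen receives Lot E at value $124, so the others get W − 124 = $427.
Without Jensen: best allocation of the remaining 3 bidders over all 4 lots is Eriksen→Lot E ($121), Delgado→Lot G ($154), Quispe→Lot F ($178), total $453.
VCG payment = (others' best without Jensen) − (others' welfare with Jensen) = 453 − 427 = $26.

Jensen pays $26.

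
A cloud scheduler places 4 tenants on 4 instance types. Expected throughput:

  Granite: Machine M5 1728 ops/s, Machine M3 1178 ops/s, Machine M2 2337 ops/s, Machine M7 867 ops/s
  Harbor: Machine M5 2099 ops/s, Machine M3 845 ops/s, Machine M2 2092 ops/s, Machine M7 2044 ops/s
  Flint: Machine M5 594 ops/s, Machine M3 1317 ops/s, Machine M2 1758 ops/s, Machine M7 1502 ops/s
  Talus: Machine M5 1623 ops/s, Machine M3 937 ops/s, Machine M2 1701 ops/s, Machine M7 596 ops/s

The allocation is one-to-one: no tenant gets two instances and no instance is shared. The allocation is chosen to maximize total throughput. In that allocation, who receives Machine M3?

Flint receives Machine M3.

Optimal: Granite→Machine M2 (2337 ops/s), Harbor→Machine M7 (2044 ops/s), Flint→Machine M3 (1317 ops/s), Talus→Machine M5 (1623 ops/s) — total 2337+2044+1317+1623 = 7321 ops/s.
Max-entry greedy (repeatedly take the single best remaining cell) gives 6875 ops/s, worse by 446.
Flint's own top instance is Machine M2 (1758 ops/s), but forcing Flint→Machine M2 and reassigning the rest optimally gives only 6603 ops/s — worse by 718.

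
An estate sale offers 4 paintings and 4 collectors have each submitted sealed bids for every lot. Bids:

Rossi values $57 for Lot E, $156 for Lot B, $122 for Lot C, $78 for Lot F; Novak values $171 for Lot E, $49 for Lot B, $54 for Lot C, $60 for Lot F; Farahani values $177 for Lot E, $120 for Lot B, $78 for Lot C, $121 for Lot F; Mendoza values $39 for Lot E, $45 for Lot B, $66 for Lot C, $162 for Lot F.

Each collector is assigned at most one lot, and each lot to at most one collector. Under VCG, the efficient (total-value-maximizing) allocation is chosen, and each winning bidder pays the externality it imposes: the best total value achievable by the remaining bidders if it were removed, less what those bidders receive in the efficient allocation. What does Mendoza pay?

Mendoza pays $35.

Efficient allocation: Rossi→Lot C ($122), Novak→Lot E ($171), Farahani→Lot B ($120), Mendoza→Lot F ($162); total welfare W = $575.
Mendoza receives Lot F at value $162, so the others get W − 162 = $413.
Without Mendoza: best allocation of the remaining 3 bidders over all 4 lots is Rossi→Lot B ($156), Novak→Lot E ($171), Farahani→Lot F ($121), total $448.
VCG payment = (others' best without Mendoza) − (others' welfare with Mendoza) = 448 − 413 = $35.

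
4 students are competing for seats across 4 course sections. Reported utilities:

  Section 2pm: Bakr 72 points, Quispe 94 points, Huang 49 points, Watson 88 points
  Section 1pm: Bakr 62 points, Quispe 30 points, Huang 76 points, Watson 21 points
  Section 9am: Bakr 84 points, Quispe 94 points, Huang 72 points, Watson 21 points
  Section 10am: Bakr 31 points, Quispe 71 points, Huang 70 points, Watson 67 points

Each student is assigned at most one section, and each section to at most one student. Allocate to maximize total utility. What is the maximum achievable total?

Optimal: Bakr→Section 9am (84 points), Quispe→Section 2pm (94 points), Huang→Section 1pm (76 points), Watson→Section 10am (67 points) — total 84+94+76+67 = 321 points.
Next-best assignment: Bakr→Section 9am, Quispe→Section 10am, Huang→Section 1pm, Watson→Section 2pm = 319 points.

Maximum total: 321 points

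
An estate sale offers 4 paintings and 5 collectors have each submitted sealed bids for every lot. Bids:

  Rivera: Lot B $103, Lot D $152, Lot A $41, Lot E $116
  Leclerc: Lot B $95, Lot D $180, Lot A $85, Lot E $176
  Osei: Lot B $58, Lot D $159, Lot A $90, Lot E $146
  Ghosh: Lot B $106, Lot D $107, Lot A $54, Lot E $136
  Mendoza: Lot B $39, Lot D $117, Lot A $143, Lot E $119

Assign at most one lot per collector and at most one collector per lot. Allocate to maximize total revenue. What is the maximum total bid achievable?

Max total: $584

Optimal: Ghosh→Lot B ($106), Osei→Lot D ($159), Mendoza→Lot A ($143), Leclerc→Lot E ($176) — total 106+159+143+176 = $584.
Row-greedy (each collector in turn takes its best remaining lot) gives $524, worse by 60.
Next-best assignment: Rivera→Lot B, Osei→Lot D, Mendoza→Lot A, Leclerc→Lot E = $581.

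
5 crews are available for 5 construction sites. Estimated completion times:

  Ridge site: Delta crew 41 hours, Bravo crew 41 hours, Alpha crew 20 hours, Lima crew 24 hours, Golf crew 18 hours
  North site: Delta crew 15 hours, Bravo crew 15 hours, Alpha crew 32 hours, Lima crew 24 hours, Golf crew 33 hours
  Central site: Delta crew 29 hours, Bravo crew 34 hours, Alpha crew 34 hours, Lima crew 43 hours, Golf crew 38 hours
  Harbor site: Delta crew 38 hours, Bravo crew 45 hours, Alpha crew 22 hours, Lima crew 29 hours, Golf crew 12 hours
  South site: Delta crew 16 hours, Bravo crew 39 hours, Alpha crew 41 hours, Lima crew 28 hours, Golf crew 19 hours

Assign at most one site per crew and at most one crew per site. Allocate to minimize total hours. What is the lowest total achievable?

Min total: 101 hours

Optimal: Delta crew→South site (16 hours), Bravo crew→North site (15 hours), Alpha crew→Central site (34 hours), Lima crew→Ridge site (24 hours), Golf crew→Harbor site (12 hours) — total 16+15+34+24+12 = 101 hours.
Column-greedy (each site in turn goes to its cheapest remaining crew) gives 117 hours, worse by 16.
Next-best assignment: Delta crew→Central site, Bravo crew→North site, Alpha crew→Ridge site, Lima crew→South site, Golf crew→Harbor site = 104 hours.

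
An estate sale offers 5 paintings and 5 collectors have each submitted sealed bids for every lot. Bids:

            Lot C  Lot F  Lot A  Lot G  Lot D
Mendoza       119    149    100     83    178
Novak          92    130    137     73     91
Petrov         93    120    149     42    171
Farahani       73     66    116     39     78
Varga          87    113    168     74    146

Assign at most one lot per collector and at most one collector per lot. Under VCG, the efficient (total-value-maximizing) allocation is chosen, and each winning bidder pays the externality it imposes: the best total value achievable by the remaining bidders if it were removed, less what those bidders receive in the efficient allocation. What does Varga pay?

Efficient allocation: Mendoza→Lot F ($149), Novak→Lot G ($73), Petrov→Lot D ($171), Farahani→Lot C ($73), Varga→Lot A ($168); total welfare W = $634.
Varga receives Lot A at value $168, so the others get W − 168 = $466.
Without Varga: best allocation of the remaining 4 bidders over all 5 lots is Mendoza→Lot C ($119), Novak→Lot F ($130), Petrov→Lot D ($171), Farahani→Lot A ($116), total $536.
VCG payment = (others' best without Varga) − (others' welfare with Varga) = 536 − 466 = $70.

Varga pays $70.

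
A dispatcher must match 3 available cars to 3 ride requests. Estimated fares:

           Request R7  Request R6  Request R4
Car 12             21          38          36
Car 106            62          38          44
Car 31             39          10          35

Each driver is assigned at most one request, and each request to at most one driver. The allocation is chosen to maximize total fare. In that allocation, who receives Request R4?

Car 31 receives Request R4.

Treat this as an assignment problem: match each driver to one request.
Optimal: Car 12→Request R6 ($38), Car 106→Request R7 ($62), Car 31→Request R4 ($35) — total 38+62+35 = $135.
Car 31's own top request is Request R7 ($39), but forcing Car 31→Request R7 and reassigning the rest optimally gives only $121 — worse by 14.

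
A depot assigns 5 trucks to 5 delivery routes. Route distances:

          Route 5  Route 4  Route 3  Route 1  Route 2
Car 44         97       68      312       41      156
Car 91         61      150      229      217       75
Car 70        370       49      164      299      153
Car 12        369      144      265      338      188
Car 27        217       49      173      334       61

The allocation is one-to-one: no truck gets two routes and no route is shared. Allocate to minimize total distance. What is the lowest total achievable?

Min total: 471 km

Optimal: Car 44→Route 1 (41 km), Car 91→Route 5 (61 km), Car 70→Route 3 (164 km), Car 12→Route 4 (144 km), Car 27→Route 2 (61 km) — total 41+61+164+144+61 = 471 km.
Column-greedy (each route in turn goes to its cheapest remaining truck) gives 512 km, worse by 41.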